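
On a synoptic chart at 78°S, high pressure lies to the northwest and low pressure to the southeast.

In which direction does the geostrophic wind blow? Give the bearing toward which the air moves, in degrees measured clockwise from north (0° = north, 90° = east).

045°

The pressure-gradient force points toward the southeast (bearing 135°).
Geostrophic balance: in the Southern Hemisphere the Coriolis force deflects motion to the left, so the geostrophic wind blows 90° to the left of the pressure-gradient force (low pressure on the right).
Rotating 135° by 90° counterclockwise gives 045° — the wind blows toward the northeast.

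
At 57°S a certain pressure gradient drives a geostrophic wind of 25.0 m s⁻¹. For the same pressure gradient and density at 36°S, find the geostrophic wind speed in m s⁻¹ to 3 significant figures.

With the same pressure gradient and density, V_g ∝ 1/f ∝ 1/sin φ.
V₂ = V₁ · sin φ₁ / sin φ₂ = 25.0 × sin 57° / sin 36°
V₂ = 25.0 × 0.8387/0.5878 = 35.7 m s⁻¹

35.7 m s⁻¹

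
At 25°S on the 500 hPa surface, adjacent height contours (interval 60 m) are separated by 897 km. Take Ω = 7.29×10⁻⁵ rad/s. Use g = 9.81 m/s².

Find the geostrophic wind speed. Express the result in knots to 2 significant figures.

21 knots

Coriolis parameter at 25°S:
f = 2Ω sin φ = 2 × 7.29×10⁻⁵ × sin 25° = 6.16×10⁻⁵ s⁻¹
Height gradient: |∂Z/∂n| = 60 m / 897000 m = 6.69×10⁻⁵
On a pressure surface, geostrophic balance gives V_g = (g/f)|∂Z/∂n|:
V_g = 9.81 × 6.69×10⁻⁵ / 6.16×10⁻⁵ = 10.6 m/s
Converting: 10.6 m/s × 1.944 = 21 knots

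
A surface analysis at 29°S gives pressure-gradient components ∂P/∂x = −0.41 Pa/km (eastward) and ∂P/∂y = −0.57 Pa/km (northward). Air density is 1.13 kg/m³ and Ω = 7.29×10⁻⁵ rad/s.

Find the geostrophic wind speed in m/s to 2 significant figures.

8.8 m/s

Coriolis parameter at 29°S:
f = 2Ω sin φ = 2 × 7.29×10⁻⁵ × sin 29° = 7.07×10⁻⁵ s⁻¹
In the Southern Hemisphere f is negative: f = −7.07×10⁻⁵ s⁻¹.
Component geostrophic relations (x east, y north):
u_g = −(1/(fρ)) ∂P/∂y,  v_g = (1/(fρ)) ∂P/∂x
u_g = −(−0.57×10⁻³)/(−7.07×10⁻⁵ × 1.13) = −7.14 m/s;  v_g = (−0.41×10⁻³)/(−7.07×10⁻⁵ × 1.13) = 5.13 m/s
|V_g| = √(u_g² + v_g²) = 8.79 m/s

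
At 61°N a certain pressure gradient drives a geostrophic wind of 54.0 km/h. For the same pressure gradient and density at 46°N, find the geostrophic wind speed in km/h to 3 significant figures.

With the same pressure gradient and density, V_g ∝ 1/f ∝ 1/sin φ.
V₂ = V₁ · sin φ₁ / sin φ₂ = 54.0 × sin 61° / sin 46°
V₂ = 54.0 × 0.8746/0.7193 = 65.7 km/h

65.7 km/h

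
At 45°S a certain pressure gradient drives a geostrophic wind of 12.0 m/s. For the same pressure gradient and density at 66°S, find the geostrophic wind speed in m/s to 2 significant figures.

With the same pressure gradient and density, V_g ∝ 1/f ∝ 1/sin φ.
V₂ = V₁ · sin φ₁ / sin φ₂ = 12.0 × sin 45° / sin 66°
V₂ = 12.0 × 0.7071/0.9135 = 9.3 m/s

9.3 m/s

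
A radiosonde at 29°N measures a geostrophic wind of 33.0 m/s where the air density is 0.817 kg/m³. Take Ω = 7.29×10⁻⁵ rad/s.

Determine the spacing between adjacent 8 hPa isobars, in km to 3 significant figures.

420 km

Coriolis parameter at 29°N:
f = 2Ω sin φ = 2 × 7.29×10⁻⁵ × sin 29° = 7.07×10⁻⁵ s⁻¹
Geostrophic balance rearranged: |∂P/∂n| = f ρ V_g
|∂P/∂n| = 7.07×10⁻⁵ × 0.817 × 33.0 = 1.91×10⁻³ Pa/m
Isobar spacing: Δn = ΔP/|∂P/∂n| = 800 Pa / 1.91×10⁻³ Pa/m = 419783 m ≈ 420 km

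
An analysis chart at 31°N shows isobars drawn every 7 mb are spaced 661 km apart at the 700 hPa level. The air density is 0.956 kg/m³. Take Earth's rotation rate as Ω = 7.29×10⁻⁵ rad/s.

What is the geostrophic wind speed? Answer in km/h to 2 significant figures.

53 km/h

Coriolis parameter at 31°N:
f = 2Ω sin φ = 2 × 7.29×10⁻⁵ × sin 31° = 7.51×10⁻⁵ s⁻¹
Pressure gradient: |∂P/∂n| = 700 Pa / 661000 m = 1.06×10⁻³ Pa/m
Geostrophic balance (pressure-gradient force = Coriolis force):
V_g = (1/(fρ)) |∂P/∂n| = 1.06×10⁻³ / (7.51×10⁻⁵ × 0.956) = 14.8 m/s
Converting: 14.8 m/s × 3.6 = 53 km/h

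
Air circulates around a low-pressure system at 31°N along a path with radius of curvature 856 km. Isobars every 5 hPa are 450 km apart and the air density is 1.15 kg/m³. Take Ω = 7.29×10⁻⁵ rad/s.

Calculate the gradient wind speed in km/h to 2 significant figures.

40 km/h

Coriolis parameter at 31°N:
f = 2Ω sin φ = 2 × 7.29×10⁻⁵ × sin 31° = 7.51×10⁻⁵ s⁻¹
Pressure gradient: |∂P/∂n| = 500 Pa / 450000 m = 1.11×10⁻³ Pa/m
Geostrophic speed: V_g = |∂P/∂n|/(fρ) = 1.11×10⁻³/(7.51×10⁻⁵ × 1.15) = 12.9 m/s
Around a low, centrifugal force acts outward with Coriolis, so pressure-gradient force balances both:
(1/ρ)|∂P/∂n| = fV + V²/R  →  V² + fR·V − fR·V_g = 0
With fR = 7.51×10⁻⁵ × 856×10³ m = 64.3 m/s:
V = [−fR + √((fR)² + 4 fR V_g)]/2 = [−64.3 + √(64.3² + 4×64.3×12.9)]/2 = 11 m/s
Subgeostrophic (V < V_g = 12.9 m/s), as expected around a low.
Converting: 11 m/s × 3.6 = 40 km/h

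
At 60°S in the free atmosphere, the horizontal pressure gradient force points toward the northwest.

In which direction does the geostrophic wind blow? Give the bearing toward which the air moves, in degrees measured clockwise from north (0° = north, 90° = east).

225°

The pressure-gradient force points toward the northwest (bearing 315°).
Geostrophic balance: in the Southern Hemisphere the Coriolis force deflects motion to the left, so the geostrophic wind blows 90° to the left of the pressure-gradient force (low pressure on the right).
Rotating 315° by 90° counterclockwise gives 225° — the wind blows toward the southwest.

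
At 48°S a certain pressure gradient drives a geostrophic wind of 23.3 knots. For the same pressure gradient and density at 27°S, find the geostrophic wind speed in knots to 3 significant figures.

38.1 knots

With the same pressure gradient and density, V_g ∝ 1/f ∝ 1/sin φ.
V₂ = V₁ · sin φ₁ / sin φ₂ = 23.3 × sin 48° / sin 27°
V₂ = 23.3 × 0.7431/0.4540 = 38.1 knots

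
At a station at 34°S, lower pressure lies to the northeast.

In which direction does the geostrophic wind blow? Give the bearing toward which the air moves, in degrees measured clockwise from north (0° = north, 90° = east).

315°

The pressure-gradient force points toward the northeast (bearing 045°).
Geostrophic balance: in the Southern Hemisphere the Coriolis force deflects motion to the left, so the geostrophic wind blows 90° to the left of the pressure-gradient force (low pressure on the right).
Rotating 045° by 90° counterclockwise gives 315° — the wind blows toward the northwest.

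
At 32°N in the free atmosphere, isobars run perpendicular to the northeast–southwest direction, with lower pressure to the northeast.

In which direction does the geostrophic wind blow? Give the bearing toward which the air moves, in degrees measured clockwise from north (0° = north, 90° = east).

135°

The pressure-gradient force points toward the northeast (bearing 045°).
Geostrophic balance: in the Northern Hemisphere the Coriolis force deflects motion to the right, so the geostrophic wind blows 90° to the right of the pressure-gradient force (low pressure on the left).
Rotating 045° by 90° clockwise gives 135° — the wind blows toward the southeast.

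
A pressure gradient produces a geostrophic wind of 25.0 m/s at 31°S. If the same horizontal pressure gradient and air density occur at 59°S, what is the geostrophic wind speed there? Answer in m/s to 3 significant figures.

15.0 m/s

With the same pressure gradient and density, V_g ∝ 1/f ∝ 1/sin φ.
V₂ = V₁ · sin φ₁ / sin φ₂ = 25.0 × sin 31° / sin 59°
V₂ = 25.0 × 0.5150/0.8572 = 15.0 m/s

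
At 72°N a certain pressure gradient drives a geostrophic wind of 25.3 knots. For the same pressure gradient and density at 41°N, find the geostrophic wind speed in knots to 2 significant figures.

With the same pressure gradient and density, V_g ∝ 1/f ∝ 1/sin φ.
V₂ = V₁ · sin φ₁ / sin φ₂ = 25.3 × sin 72° / sin 41°
V₂ = 25.3 × 0.9511/0.6561 = 37 knots

37 knots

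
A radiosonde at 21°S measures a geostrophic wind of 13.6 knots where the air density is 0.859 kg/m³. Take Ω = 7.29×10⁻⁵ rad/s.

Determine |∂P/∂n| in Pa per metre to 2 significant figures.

3.1×10⁻⁴ Pa/m

Coriolis parameter at 21°S:
f = 2Ω sin φ = 2 × 7.29×10⁻⁵ × sin 21° = 5.23×10⁻⁵ s⁻¹
Wind speed in SI: 13.6 knots = 7.00 m/s
Geostrophic balance rearranged: |∂P/∂n| = f ρ V_g
|∂P/∂n| = 5.23×10⁻⁵ × 0.859 × 7.00 = 3.14×10⁻⁴ Pa/m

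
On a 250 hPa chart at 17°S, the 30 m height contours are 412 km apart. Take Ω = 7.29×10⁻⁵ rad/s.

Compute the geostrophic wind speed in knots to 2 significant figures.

Coriolis parameter at 17°S:
f = 2Ω sin φ = 2 × 7.29×10⁻⁵ × sin 17° = 4.26×10⁻⁵ s⁻¹
Height gradient: |∂Z/∂n| = 30 m / 412000 m = 7.28×10⁻⁵
On a pressure surface, geostrophic balance gives V_g = (g/f)|∂Z/∂n|:
V_g = 9.81 × 7.28×10⁻⁵ / 4.26×10⁻⁵ = 16.8 m/s
Converting: 16.8 m/s × 1.944 = 33 knots

33 knots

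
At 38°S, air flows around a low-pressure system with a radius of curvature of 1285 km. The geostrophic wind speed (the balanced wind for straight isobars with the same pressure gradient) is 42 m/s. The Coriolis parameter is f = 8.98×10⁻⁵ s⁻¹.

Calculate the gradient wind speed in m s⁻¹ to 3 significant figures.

32.7 m s⁻¹

Around a low, centrifugal force acts outward with Coriolis, so pressure-gradient force balances both:
(1/ρ)|∂P/∂n| = fV + V²/R  →  V² + fR·V − fR·V_g = 0
With fR = 8.98×10⁻⁵ × 1285×10³ m = 115 m/s:
V = [−fR + √((fR)² + 4 fR V_g)]/2 = [−115 + √(115² + 4×115×42)]/2 = 32.7 m/s
Subgeostrophic (V < V_g = 42 m/s), as expected around a low.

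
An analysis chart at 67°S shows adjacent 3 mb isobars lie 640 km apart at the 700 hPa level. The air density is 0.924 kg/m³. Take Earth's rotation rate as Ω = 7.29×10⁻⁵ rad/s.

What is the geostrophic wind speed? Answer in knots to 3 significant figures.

Coriolis parameter at 67°S:
f = 2Ω sin φ = 2 × 7.29×10⁻⁵ × sin 67° = 1.34×10⁻⁴ s⁻¹
Pressure gradient: |∂P/∂n| = 300 Pa / 640000 m = 4.69×10⁻⁴ Pa/m
Geostrophic balance (pressure-gradient force = Coriolis force):
V_g = (1/(fρ)) |∂P/∂n| = 4.69×10⁻⁴ / (1.34×10⁻⁴ × 0.924) = 3.78 m/s
Converting: 3.78 m/s × 1.944 = 7.35 knots

7.35 knots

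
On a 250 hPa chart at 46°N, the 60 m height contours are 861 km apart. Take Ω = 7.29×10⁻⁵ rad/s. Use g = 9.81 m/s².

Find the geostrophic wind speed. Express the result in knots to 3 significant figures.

Coriolis parameter at 46°N:
f = 2Ω sin φ = 2 × 7.29×10⁻⁵ × sin 46° = 1.05×10⁻⁴ s⁻¹
Height gradient: |∂Z/∂n| = 60 m / 861000 m = 6.97×10⁻⁵
On a pressure surface, geostrophic balance gives V_g = (g/f)|∂Z/∂n|:
V_g = 9.81 × 6.97×10⁻⁵ / 1.05×10⁻⁴ = 6.52 m/s
Converting: 6.52 m/s × 1.944 = 12.7 knots

12.7 knots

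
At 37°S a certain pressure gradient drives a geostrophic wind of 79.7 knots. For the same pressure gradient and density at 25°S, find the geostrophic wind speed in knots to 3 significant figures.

With the same pressure gradient and density, V_g ∝ 1/f ∝ 1/sin φ.
V₂ = V₁ · sin φ₁ / sin φ₂ = 79.7 × sin 37° / sin 25°
V₂ = 79.7 × 0.6018/0.4226 = 113 knots

113 knots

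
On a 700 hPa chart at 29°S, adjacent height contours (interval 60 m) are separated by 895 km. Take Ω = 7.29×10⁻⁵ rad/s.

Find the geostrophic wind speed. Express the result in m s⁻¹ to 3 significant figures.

Coriolis parameter at 29°S:
f = 2Ω sin φ = 2 × 7.29×10⁻⁵ × sin 29° = 7.07×10⁻⁵ s⁻¹
Height gradient: |∂Z/∂n| = 60 m / 895000 m = 6.70×10⁻⁵
On a pressure surface, geostrophic balance gives V_g = (g/f)|∂Z/∂n|:
V_g = 9.81 × 6.70×10⁻⁵ / 7.07×10⁻⁵ = 9.30 m/s

9.30 m s⁻¹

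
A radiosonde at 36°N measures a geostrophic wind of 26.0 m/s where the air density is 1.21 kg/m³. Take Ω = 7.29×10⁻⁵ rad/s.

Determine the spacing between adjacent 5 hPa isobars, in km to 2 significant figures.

Coriolis parameter at 36°N:
f = 2Ω sin φ = 2 × 7.29×10⁻⁵ × sin 36° = 8.57×10⁻⁵ s⁻¹
Geostrophic balance rearranged: |∂P/∂n| = f ρ V_g
|∂P/∂n| = 8.57×10⁻⁵ × 1.21 × 26.0 = 2.70×10⁻³ Pa/m
Isobar spacing: Δn = ΔP/|∂P/∂n| = 500 Pa / 2.70×10⁻³ Pa/m = 185454 m ≈ 190 km

190 km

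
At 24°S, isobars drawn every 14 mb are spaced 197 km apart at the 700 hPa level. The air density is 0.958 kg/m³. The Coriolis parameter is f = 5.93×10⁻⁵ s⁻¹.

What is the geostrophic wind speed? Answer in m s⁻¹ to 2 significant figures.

Pressure gradient: |∂P/∂n| = 1400 Pa / 197000 m = 7.11×10⁻³ Pa/m
Geostrophic balance (pressure-gradient force = Coriolis force):
V_g = (1/(fρ)) |∂P/∂n| = 7.11×10⁻³ / (5.93×10⁻⁵ × 0.958) = 125 m/s

130 m s⁻¹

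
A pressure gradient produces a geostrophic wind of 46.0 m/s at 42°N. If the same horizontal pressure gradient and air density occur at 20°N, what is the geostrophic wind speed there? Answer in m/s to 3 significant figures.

90.0 m/s

With the same pressure gradient and density, V_g ∝ 1/f ∝ 1/sin φ.
V₂ = V₁ · sin φ₁ / sin φ₂ = 46.0 × sin 42° / sin 20°
V₂ = 46.0 × 0.6691/0.3420 = 90.0 m/s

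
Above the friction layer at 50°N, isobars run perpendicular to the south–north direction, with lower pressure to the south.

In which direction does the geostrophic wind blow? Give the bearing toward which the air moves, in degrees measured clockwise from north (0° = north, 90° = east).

270°

The pressure-gradient force points toward the south (bearing 180°).
Geostrophic balance: in the Northern Hemisphere the Coriolis force deflects motion to the right, so the geostrophic wind blows 90° to the right of the pressure-gradient force (low pressure on the left).
Rotating 180° by 90° clockwise gives 270° — the wind blows toward the west.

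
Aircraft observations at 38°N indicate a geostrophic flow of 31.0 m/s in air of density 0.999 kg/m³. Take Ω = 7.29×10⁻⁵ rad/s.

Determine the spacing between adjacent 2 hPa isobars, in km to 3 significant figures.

Coriolis parameter at 38°N:
f = 2Ω sin φ = 2 × 7.29×10⁻⁵ × sin 38° = 8.98×10⁻⁵ s⁻¹
Geostrophic balance rearranged: |∂P/∂n| = f ρ V_g
|∂P/∂n| = 8.98×10⁻⁵ × 0.999 × 31.0 = 2.78×10⁻³ Pa/m
Isobar spacing: Δn = ΔP/|∂P/∂n| = 200 Pa / 2.78×10⁻³ Pa/m = 71945 m ≈ 71.9 km

71.9 km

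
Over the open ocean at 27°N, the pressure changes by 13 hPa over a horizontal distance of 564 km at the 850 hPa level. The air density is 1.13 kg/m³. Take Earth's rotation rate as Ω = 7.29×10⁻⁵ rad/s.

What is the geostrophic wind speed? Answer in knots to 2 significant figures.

60 knots

Coriolis parameter at 27°N:
f = 2Ω sin φ = 2 × 7.29×10⁻⁵ × sin 27° = 6.62×10⁻⁵ s⁻¹
Pressure gradient: |∂P/∂n| = 1300 Pa / 564000 m = 2.30×10⁻³ Pa/m
Geostrophic balance (pressure-gradient force = Coriolis force):
V_g = (1/(fρ)) |∂P/∂n| = 2.30×10⁻³ / (6.62×10⁻⁵ × 1.13) = 30.8 m/s
Converting: 30.8 m/s × 1.944 = 60 knots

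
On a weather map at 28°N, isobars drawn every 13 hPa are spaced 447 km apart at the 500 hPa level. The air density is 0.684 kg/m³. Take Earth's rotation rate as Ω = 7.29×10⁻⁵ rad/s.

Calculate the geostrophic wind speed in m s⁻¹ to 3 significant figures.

62.1 m s⁻¹

Coriolis parameter at 28°N:
f = 2Ω sin φ = 2 × 7.29×10⁻⁵ × sin 28° = 6.84×10⁻⁵ s⁻¹
Pressure gradient: |∂P/∂n| = 1300 Pa / 447000 m = 2.91×10⁻³ Pa/m
Geostrophic balance (pressure-gradient force = Coriolis force):
V_g = (1/(fρ)) |∂P/∂n| = 2.91×10⁻³ / (6.84×10⁻⁵ × 0.684) = 62.1 m/s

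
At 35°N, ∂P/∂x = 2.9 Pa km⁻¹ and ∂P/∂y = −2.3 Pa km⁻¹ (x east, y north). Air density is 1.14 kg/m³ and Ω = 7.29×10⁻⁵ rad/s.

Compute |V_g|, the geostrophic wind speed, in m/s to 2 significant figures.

39 m/s

Coriolis parameter at 35°N:
f = 2Ω sin φ = 2 × 7.29×10⁻⁵ × sin 35° = 8.36×10⁻⁵ s⁻¹
Component geostrophic relations (x east, y north):
u_g = −(1/(fρ)) ∂P/∂y,  v_g = (1/(fρ)) ∂P/∂x
u_g = −(−2.3×10⁻³)/(8.36×10⁻⁵ × 1.14) = 24.1 m/s;  v_g = (2.9×10⁻³)/(8.36×10⁻⁵ × 1.14) = 30.4 m/s
|V_g| = √(u_g² + v_g²) = 38.8 m/s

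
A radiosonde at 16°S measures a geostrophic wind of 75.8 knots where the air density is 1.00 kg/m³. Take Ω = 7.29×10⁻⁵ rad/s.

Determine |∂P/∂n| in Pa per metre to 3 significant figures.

1.57×10⁻³ Pa/m

Coriolis parameter at 16°S:
f = 2Ω sin φ = 2 × 7.29×10⁻⁵ × sin 16° = 4.02×10⁻⁵ s⁻¹
Wind speed in SI: 75.8 knots = 39.0 m/s
Geostrophic balance rearranged: |∂P/∂n| = f ρ V_g
|∂P/∂n| = 4.02×10⁻⁵ × 1.00 × 39.0 = 1.57×10⁻³ Pa/m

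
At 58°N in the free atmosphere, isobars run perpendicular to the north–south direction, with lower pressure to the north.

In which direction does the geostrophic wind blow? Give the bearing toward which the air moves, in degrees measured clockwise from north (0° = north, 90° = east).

The pressure-gradient force points toward the north (bearing 000°).
Geostrophic balance: in the Northern Hemisphere the Coriolis force deflects motion to the right, so the geostrophic wind blows 90° to the right of the pressure-gradient force (low pressure on the left).
Rotating 000° by 90° clockwise gives 090° — the wind blows toward the east.

090°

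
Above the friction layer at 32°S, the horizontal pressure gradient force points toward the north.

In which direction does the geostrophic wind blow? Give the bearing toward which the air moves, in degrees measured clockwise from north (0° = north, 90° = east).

The pressure-gradient force points toward the north (bearing 000°).
Geostrophic balance: in the Southern Hemisphere the Coriolis force deflects motion to the left, so the geostrophic wind blows 90° to the left of the pressure-gradient force (low pressure on the right).
Rotating 000° by 90° counterclockwise gives 270° — the wind blows toward the west.

270°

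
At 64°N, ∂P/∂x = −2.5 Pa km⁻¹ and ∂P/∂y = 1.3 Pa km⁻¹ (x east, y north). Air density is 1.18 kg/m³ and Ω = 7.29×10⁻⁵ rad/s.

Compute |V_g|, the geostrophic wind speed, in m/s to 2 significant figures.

18 m/s

Coriolis parameter at 64°N:
f = 2Ω sin φ = 2 × 7.29×10⁻⁵ × sin 64° = 1.31×10⁻⁴ s⁻¹
Component geostrophic relations (x east, y north):
u_g = −(1/(fρ)) ∂P/∂y,  v_g = (1/(fρ)) ∂P/∂x
u_g = −(1.3×10⁻³)/(1.31×10⁻⁴ × 1.18) = −8.41 m/s;  v_g = (−2.5×10⁻³)/(1.31×10⁻⁴ × 1.18) = −16.2 m/s
|V_g| = √(u_g² + v_g²) = 18.2 m/s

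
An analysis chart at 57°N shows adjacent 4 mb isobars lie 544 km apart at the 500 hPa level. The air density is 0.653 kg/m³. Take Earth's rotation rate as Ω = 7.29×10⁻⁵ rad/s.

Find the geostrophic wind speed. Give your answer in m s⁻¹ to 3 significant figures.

9.21 m s⁻¹

Coriolis parameter at 57°N:
f = 2Ω sin φ = 2 × 7.29×10⁻⁵ × sin 57° = 1.22×10⁻⁴ s⁻¹
Pressure gradient: |∂P/∂n| = 400 Pa / 544000 m = 7.35×10⁻⁴ Pa/m
Geostrophic balance (pressure-gradient force = Coriolis force):
V_g = (1/(fρ)) |∂P/∂n| = 7.35×10⁻⁴ / (1.22×10⁻⁴ × 0.653) = 9.21 m/s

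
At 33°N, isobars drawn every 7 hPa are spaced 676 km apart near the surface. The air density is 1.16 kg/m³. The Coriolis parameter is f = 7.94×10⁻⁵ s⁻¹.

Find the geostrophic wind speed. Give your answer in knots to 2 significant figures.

22 knots

Pressure gradient: |∂P/∂n| = 700 Pa / 676000 m = 1.04×10⁻³ Pa/m
Geostrophic balance (pressure-gradient force = Coriolis force):
V_g = (1/(fρ)) |∂P/∂n| = 1.04×10⁻³ / (7.94×10⁻⁵ × 1.16) = 11.2 m/s
Converting: 11.2 m/s × 1.944 = 22 knots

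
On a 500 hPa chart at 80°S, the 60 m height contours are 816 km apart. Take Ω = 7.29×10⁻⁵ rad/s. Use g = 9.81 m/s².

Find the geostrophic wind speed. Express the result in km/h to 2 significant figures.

Coriolis parameter at 80°S:
f = 2Ω sin φ = 2 × 7.29×10⁻⁵ × sin 80° = 1.44×10⁻⁴ s⁻¹
Height gradient: |∂Z/∂n| = 60 m / 816000 m = 7.35×10⁻⁵
On a pressure surface, geostrophic balance gives V_g = (g/f)|∂Z/∂n|:
V_g = 9.81 × 7.35×10⁻⁵ / 1.44×10⁻⁴ = 5.02 m/s
Converting: 5.02 m/s × 3.6 = 18 km/h

18 km/h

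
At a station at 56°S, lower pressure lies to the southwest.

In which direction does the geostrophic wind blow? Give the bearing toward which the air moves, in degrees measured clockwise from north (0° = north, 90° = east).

The pressure-gradient force points toward the southwest (bearing 225°).
Geostrophic balance: in the Southern Hemisphere the Coriolis force deflects motion to the left, so the geostrophic wind blows 90° to the left of the pressure-gradient force (low pressure on the right).
Rotating 225° by 90° counterclockwise gives 135° — the wind blows toward the southeast.

135°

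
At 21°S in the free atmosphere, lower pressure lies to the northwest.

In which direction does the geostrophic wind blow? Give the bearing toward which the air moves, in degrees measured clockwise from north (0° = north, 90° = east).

The pressure-gradient force points toward the northwest (bearing 315°).
Geostrophic balance: in the Southern Hemisphere the Coriolis force deflects motion to the left, so the geostrophic wind blows 90° to the left of the pressure-gradient force (low pressure on the right).
Rotating 315° by 90° counterclockwise gives 225° — the wind blows toward the southwest.

225°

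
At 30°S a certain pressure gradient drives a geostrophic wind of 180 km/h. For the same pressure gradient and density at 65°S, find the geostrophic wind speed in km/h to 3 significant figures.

99.3 km/h

With the same pressure gradient and density, V_g ∝ 1/f ∝ 1/sin φ.
V₂ = V₁ · sin φ₁ / sin φ₂ = 180 × sin 30° / sin 65°
V₂ = 180 × 0.5000/0.9063 = 99.3 km/h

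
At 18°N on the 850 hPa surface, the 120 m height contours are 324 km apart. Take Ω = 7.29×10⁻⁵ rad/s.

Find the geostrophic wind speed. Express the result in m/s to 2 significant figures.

81 m/s

Coriolis parameter at 18°N:
f = 2Ω sin φ = 2 × 7.29×10⁻⁵ × sin 18° = 4.51×10⁻⁵ s⁻¹
Height gradient: |∂Z/∂n| = 120 m / 324000 m = 3.70×10⁻⁴
On a pressure surface, geostrophic balance gives V_g = (g/f)|∂Z/∂n|:
V_g = 9.81 × 3.70×10⁻⁴ / 4.51×10⁻⁵ = 80.6 m/s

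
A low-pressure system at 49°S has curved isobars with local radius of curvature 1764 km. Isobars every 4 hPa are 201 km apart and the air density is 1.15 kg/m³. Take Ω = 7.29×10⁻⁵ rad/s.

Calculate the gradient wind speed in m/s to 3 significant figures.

Coriolis parameter at 49°S:
f = 2Ω sin φ = 2 × 7.29×10⁻⁵ × sin 49° = 1.10×10⁻⁴ s⁻¹
Pressure gradient: |∂P/∂n| = 400 Pa / 201000 m = 1.99×10⁻³ Pa/m
Geostrophic speed: V_g = |∂P/∂n|/(fρ) = 1.99×10⁻³/(1.10×10⁻⁴ × 1.15) = 15.7 m/s
Around a low, centrifugal force acts outward with Coriolis, so pressure-gradient force balances both:
(1/ρ)|∂P/∂n| = fV + V²/R  →  V² + fR·V − fR·V_g = 0
With fR = 1.10×10⁻⁴ × 1764×10³ m = 194 m/s:
V = [−fR + √((fR)² + 4 fR V_g)]/2 = [−194 + √(194² + 4×194×15.7)]/2 = 14.6 m/s
Subgeostrophic (V < V_g = 15.7 m/s), as expected around a low.

14.6 m/s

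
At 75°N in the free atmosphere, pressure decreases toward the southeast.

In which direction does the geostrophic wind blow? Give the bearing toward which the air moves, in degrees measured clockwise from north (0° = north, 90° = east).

The pressure-gradient force points toward the southeast (bearing 135°).
Geostrophic balance: in the Northern Hemisphere the Coriolis force deflects motion to the right, so the geostrophic wind blows 90° to the right of the pressure-gradient force (low pressure on the left).
Rotating 135° by 90° clockwise gives 225° — the wind blows toward the southwest.

225°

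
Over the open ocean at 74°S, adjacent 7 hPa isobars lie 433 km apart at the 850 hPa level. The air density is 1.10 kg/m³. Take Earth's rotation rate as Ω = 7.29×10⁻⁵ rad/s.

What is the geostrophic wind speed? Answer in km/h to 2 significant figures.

Coriolis parameter at 74°S:
f = 2Ω sin φ = 2 × 7.29×10⁻⁵ × sin 74° = 1.40×10⁻⁴ s⁻¹
Pressure gradient: |∂P/∂n| = 700 Pa / 433000 m = 1.62×10⁻³ Pa/m
Geostrophic balance (pressure-gradient force = Coriolis force):
V_g = (1/(fρ)) |∂P/∂n| = 1.62×10⁻³ / (1.40×10⁻⁴ × 1.10) = 10.5 m/s
Converting: 10.5 m/s × 3.6 = 38 km/h

38 km/h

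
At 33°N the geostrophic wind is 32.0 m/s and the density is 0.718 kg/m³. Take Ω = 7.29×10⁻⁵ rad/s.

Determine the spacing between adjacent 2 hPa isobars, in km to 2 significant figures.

Coriolis parameter at 33°N:
f = 2Ω sin φ = 2 × 7.29×10⁻⁵ × sin 33° = 7.94×10⁻⁵ s⁻¹
Geostrophic balance rearranged: |∂P/∂n| = f ρ V_g
|∂P/∂n| = 7.94×10⁻⁵ × 0.718 × 32.0 = 1.82×10⁻³ Pa/m
Isobar spacing: Δn = ΔP/|∂P/∂n| = 200 Pa / 1.82×10⁻³ Pa/m = 109620 m ≈ 110 km

110 km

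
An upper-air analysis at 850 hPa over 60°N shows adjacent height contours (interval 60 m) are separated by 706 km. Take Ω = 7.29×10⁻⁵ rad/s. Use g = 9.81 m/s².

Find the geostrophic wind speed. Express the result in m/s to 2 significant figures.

6.6 m/s

Coriolis parameter at 60°N:
f = 2Ω sin φ = 2 × 7.29×10⁻⁵ × sin 60° = 1.26×10⁻⁴ s⁻¹
Height gradient: |∂Z/∂n| = 60 m / 706000 m = 8.50×10⁻⁵
On a pressure surface, geostrophic balance gives V_g = (g/f)|∂Z/∂n|:
V_g = 9.81 × 8.50×10⁻⁵ / 1.26×10⁻⁴ = 6.60 m/s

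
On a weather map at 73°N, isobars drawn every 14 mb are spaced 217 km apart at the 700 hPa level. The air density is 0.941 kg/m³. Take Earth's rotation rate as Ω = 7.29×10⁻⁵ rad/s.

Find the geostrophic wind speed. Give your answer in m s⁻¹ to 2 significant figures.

49 m s⁻¹

Coriolis parameter at 73°N:
f = 2Ω sin φ = 2 × 7.29×10⁻⁵ × sin 73° = 1.39×10⁻⁴ s⁻¹
Pressure gradient: |∂P/∂n| = 1400 Pa / 217000 m = 6.45×10⁻³ Pa/m
Geostrophic balance (pressure-gradient force = Coriolis force):
V_g = (1/(fρ)) |∂P/∂n| = 6.45×10⁻³ / (1.39×10⁻⁴ × 0.941) = 49.2 m/s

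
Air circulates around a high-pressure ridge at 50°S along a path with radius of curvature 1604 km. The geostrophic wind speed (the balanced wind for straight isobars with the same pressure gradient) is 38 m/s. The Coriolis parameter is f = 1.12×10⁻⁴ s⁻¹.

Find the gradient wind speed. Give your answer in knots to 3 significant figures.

Around a high, pressure-gradient force acts outward with centrifugal, so Coriolis balances both:
fV = (1/ρ)|∂P/∂n| + V²/R  →  V² − fR·V + fR·V_g = 0
With fR = 1.12×10⁻⁴ × 1604×10³ m = 180 m/s:
V = [fR − √((fR)² − 4 fR V_g)]/2 = [180 − √(180² − 4×180×38)]/2 = 54.6 m/s
Supergeostrophic (V > V_g = 38 m/s), as expected around a high.
Converting: 54.6 m/s × 1.944 = 106 knots

106 knots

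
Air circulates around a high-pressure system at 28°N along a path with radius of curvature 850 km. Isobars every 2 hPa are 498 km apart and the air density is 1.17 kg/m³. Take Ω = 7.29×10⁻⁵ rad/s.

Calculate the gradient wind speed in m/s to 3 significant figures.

Coriolis parameter at 28°N:
f = 2Ω sin φ = 2 × 7.29×10⁻⁵ × sin 28° = 6.84×10⁻⁵ s⁻¹
Pressure gradient: |∂P/∂n| = 200 Pa / 498000 m = 4.02×10⁻⁴ Pa/m
Geostrophic speed: V_g = |∂P/∂n|/(fρ) = 4.02×10⁻⁴/(6.84×10⁻⁵ × 1.17) = 5.01 m/s
Around a high, pressure-gradient force acts outward with centrifugal, so Coriolis balances both:
fV = (1/ρ)|∂P/∂n| + V²/R  →  V² − fR·V + fR·V_g = 0
With fR = 6.84×10⁻⁵ × 850×10³ m = 58.2 m/s:
V = [fR − √((fR)² − 4 fR V_g)]/2 = [58.2 − √(58.2² − 4×58.2×5.01)]/2 = 5.54 m/s
Supergeostrophic (V > V_g = 5.01 m/s), as expected around a high.

5.54 m/s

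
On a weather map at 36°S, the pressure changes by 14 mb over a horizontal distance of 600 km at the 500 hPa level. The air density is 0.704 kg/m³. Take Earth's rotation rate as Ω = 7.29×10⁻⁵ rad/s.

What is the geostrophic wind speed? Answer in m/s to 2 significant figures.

Coriolis parameter at 36°S:
f = 2Ω sin φ = 2 × 7.29×10⁻⁵ × sin 36° = 8.57×10⁻⁵ s⁻¹
Pressure gradient: |∂P/∂n| = 1400 Pa / 600000 m = 2.33×10⁻³ Pa/m
Geostrophic balance (pressure-gradient force = Coriolis force):
V_g = (1/(fρ)) |∂P/∂n| = 2.33×10⁻³ / (8.57×10⁻⁵ × 0.704) = 38.7 m/s

39 m/s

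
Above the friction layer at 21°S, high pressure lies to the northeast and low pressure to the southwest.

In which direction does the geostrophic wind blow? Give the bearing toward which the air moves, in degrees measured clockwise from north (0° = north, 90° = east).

135°

The pressure-gradient force points toward the southwest (bearing 225°).
Geostrophic balance: in the Southern Hemisphere the Coriolis force deflects motion to the left, so the geostrophic wind blows 90° to the left of the pressure-gradient force (low pressure on the right).
Rotating 225° by 90° counterclockwise gives 135° — the wind blows toward the southeast.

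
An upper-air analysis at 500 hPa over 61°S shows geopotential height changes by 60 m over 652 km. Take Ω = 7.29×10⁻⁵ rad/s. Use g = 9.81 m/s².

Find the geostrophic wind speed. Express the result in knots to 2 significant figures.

14 knots

Coriolis parameter at 61°S:
f = 2Ω sin φ = 2 × 7.29×10⁻⁵ × sin 61° = 1.28×10⁻⁴ s⁻¹
Height gradient: |∂Z/∂n| = 60 m / 652000 m = 9.20×10⁻⁵
On a pressure surface, geostrophic balance gives V_g = (g/f)|∂Z/∂n|:
V_g = 9.81 × 9.20×10⁻⁵ / 1.28×10⁻⁴ = 7.08 m/s
Converting: 7.08 m/s × 1.944 = 14 knots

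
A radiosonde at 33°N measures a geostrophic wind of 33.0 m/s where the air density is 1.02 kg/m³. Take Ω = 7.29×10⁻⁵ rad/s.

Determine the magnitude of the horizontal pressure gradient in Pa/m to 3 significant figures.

2.67×10⁻³ Pa/m

Coriolis parameter at 33°N:
f = 2Ω sin φ = 2 × 7.29×10⁻⁵ × sin 33° = 7.94×10⁻⁵ s⁻¹
Geostrophic balance rearranged: |∂P/∂n| = f ρ V_g
|∂P/∂n| = 7.94×10⁻⁵ × 1.02 × 33.0 = 2.67×10⁻³ Pa/m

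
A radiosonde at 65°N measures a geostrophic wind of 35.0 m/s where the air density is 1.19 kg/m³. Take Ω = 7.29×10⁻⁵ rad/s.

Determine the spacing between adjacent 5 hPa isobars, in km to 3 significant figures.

90.8 km

Coriolis parameter at 65°N:
f = 2Ω sin φ = 2 × 7.29×10⁻⁵ × sin 65° = 1.32×10⁻⁴ s⁻¹
Geostrophic balance rearranged: |∂P/∂n| = f ρ V_g
|∂P/∂n| = 1.32×10⁻⁴ × 1.19 × 35.0 = 5.50×10⁻³ Pa/m
Isobar spacing: Δn = ΔP/|∂P/∂n| = 500 Pa / 5.50×10⁻³ Pa/m = 90849 m ≈ 90.8 km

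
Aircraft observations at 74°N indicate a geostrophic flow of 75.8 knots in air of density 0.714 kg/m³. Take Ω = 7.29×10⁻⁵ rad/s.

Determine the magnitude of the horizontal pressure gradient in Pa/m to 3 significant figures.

3.90×10⁻³ Pa/m

Coriolis parameter at 74°N:
f = 2Ω sin φ = 2 × 7.29×10⁻⁵ × sin 74° = 1.40×10⁻⁴ s⁻¹
Wind speed in SI: 75.8 knots = 39.0 m/s
Geostrophic balance rearranged: |∂P/∂n| = f ρ V_g
|∂P/∂n| = 1.40×10⁻⁴ × 0.714 × 39.0 = 3.90×10⁻³ Pa/m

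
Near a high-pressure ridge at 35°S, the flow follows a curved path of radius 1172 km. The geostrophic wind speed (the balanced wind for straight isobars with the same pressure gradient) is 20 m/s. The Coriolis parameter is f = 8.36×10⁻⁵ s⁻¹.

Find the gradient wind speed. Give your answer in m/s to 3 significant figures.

28.0 m/s

Around a high, pressure-gradient force acts outward with centrifugal, so Coriolis balances both:
fV = (1/ρ)|∂P/∂n| + V²/R  →  V² − fR·V + fR·V_g = 0
With fR = 8.36×10⁻⁵ × 1172×10³ m = 98.0 m/s:
V = [fR − √((fR)² − 4 fR V_g)]/2 = [98.0 − √(98.0² − 4×98.0×20)]/2 = 28 m/s
Supergeostrophic (V > V_g = 20 m/s), as expected around a high.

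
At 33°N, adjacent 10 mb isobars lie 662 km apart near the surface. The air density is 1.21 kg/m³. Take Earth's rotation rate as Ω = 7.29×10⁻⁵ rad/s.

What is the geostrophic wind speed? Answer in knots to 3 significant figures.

Coriolis parameter at 33°N:
f = 2Ω sin φ = 2 × 7.29×10⁻⁵ × sin 33° = 7.94×10⁻⁵ s⁻¹
Pressure gradient: |∂P/∂n| = 1000 Pa / 662000 m = 1.51×10⁻³ Pa/m
Geostrophic balance (pressure-gradient force = Coriolis force):
V_g = (1/(fρ)) |∂P/∂n| = 1.51×10⁻³ / (7.94×10⁻⁵ × 1.21) = 15.7 m/s
Converting: 15.7 m/s × 1.944 = 30.6 knots

30.6 knots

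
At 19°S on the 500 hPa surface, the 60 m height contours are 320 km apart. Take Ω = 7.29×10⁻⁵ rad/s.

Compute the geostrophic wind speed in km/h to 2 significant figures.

140 km/h

Coriolis parameter at 19°S:
f = 2Ω sin φ = 2 × 7.29×10⁻⁵ × sin 19° = 4.75×10⁻⁵ s⁻¹
Height gradient: |∂Z/∂n| = 60 m / 320000 m = 1.88×10⁻⁴
On a pressure surface, geostrophic balance gives V_g = (g/f)|∂Z/∂n|:
V_g = 9.81 × 1.88×10⁻⁴ / 4.75×10⁻⁵ = 38.7 m/s
Converting: 38.7 m/s × 3.6 = 140 km/h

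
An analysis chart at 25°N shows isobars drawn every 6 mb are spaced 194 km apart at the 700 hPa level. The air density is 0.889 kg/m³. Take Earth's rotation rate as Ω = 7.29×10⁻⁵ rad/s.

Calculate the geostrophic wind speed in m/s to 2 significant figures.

56 m/s

Coriolis parameter at 25°N:
f = 2Ω sin φ = 2 × 7.29×10⁻⁵ × sin 25° = 6.16×10⁻⁵ s⁻¹
Pressure gradient: |∂P/∂n| = 600 Pa / 194000 m = 3.09×10⁻³ Pa/m
Geostrophic balance (pressure-gradient force = Coriolis force):
V_g = (1/(fρ)) |∂P/∂n| = 3.09×10⁻³ / (6.16×10⁻⁵ × 0.889) = 56.5 m/s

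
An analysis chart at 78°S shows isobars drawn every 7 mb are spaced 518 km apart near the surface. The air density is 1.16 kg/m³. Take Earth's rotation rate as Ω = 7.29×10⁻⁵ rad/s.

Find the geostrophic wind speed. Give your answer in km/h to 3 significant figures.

29.4 km/h

Coriolis parameter at 78°S:
f = 2Ω sin φ = 2 × 7.29×10⁻⁵ × sin 78° = 1.43×10⁻⁴ s⁻¹
Pressure gradient: |∂P/∂n| = 700 Pa / 518000 m = 1.35×10⁻³ Pa/m
Geostrophic balance (pressure-gradient force = Coriolis force):
V_g = (1/(fρ)) |∂P/∂n| = 1.35×10⁻³ / (1.43×10⁻⁴ × 1.16) = 8.17 m/s
Converting: 8.17 m/s × 3.6 = 29.4 km/h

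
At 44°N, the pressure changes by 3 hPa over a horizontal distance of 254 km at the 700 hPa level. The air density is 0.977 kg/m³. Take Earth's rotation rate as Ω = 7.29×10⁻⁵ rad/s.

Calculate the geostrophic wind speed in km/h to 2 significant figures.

Coriolis parameter at 44°N:
f = 2Ω sin φ = 2 × 7.29×10⁻⁵ × sin 44° = 1.01×10⁻⁴ s⁻¹
Pressure gradient: |∂P/∂n| = 300 Pa / 254000 m = 1.18×10⁻³ Pa/m
Geostrophic balance (pressure-gradient force = Coriolis force):
V_g = (1/(fρ)) |∂P/∂n| = 1.18×10⁻³ / (1.01×10⁻⁴ × 0.977) = 11.9 m/s
Converting: 11.9 m/s × 3.6 = 43 km/h

43 km/h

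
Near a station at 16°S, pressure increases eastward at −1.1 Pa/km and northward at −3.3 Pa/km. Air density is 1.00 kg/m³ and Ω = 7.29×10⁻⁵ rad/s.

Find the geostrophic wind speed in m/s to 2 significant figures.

Coriolis parameter at 16°S:
f = 2Ω sin φ = 2 × 7.29×10⁻⁵ × sin 16° = 4.02×10⁻⁵ s⁻¹
In the Southern Hemisphere f is negative: f = −4.02×10⁻⁵ s⁻¹.
Component geostrophic relations (x east, y north):
u_g = −(1/(fρ)) ∂P/∂y,  v_g = (1/(fρ)) ∂P/∂x
u_g = −(−3.3×10⁻³)/(−4.02×10⁻⁵ × 1.00) = −82.1 m/s;  v_g = (−1.1×10⁻³)/(−4.02×10⁻⁵ × 1.00) = 27.4 m/s
|V_g| = √(u_g² + v_g²) = 86.6 m/s

87 m/s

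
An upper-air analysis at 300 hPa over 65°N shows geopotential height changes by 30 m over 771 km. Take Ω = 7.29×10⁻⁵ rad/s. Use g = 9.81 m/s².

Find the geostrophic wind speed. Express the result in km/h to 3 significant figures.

Coriolis parameter at 65°N:
f = 2Ω sin φ = 2 × 7.29×10⁻⁵ × sin 65° = 1.32×10⁻⁴ s⁻¹
Height gradient: |∂Z/∂n| = 30 m / 771000 m = 3.89×10⁻⁵
On a pressure surface, geostrophic balance gives V_g = (g/f)|∂Z/∂n|:
V_g = 9.81 × 3.89×10⁻⁵ / 1.32×10⁻⁴ = 2.89 m/s
Converting: 2.89 m/s × 3.6 = 10.4 km/h

10.4 km/h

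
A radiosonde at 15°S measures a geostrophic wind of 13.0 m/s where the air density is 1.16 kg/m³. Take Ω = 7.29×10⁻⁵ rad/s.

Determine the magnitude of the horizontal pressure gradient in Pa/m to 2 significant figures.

5.7×10⁻⁴ Pa/m

Coriolis parameter at 15°S:
f = 2Ω sin φ = 2 × 7.29×10⁻⁵ × sin 15° = 3.77×10⁻⁵ s⁻¹
Geostrophic balance rearranged: |∂P/∂n| = f ρ V_g
|∂P/∂n| = 3.77×10⁻⁵ × 1.16 × 13.0 = 5.69×10⁻⁴ Pa/m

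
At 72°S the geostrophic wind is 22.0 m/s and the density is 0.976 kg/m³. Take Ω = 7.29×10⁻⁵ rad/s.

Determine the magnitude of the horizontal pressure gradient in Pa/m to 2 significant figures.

Coriolis parameter at 72°S:
f = 2Ω sin φ = 2 × 7.29×10⁻⁵ × sin 72° = 1.39×10⁻⁴ s⁻¹
Geostrophic balance rearranged: |∂P/∂n| = f ρ V_g
|∂P/∂n| = 1.39×10⁻⁴ × 0.976 × 22.0 = 2.98×10⁻³ Pa/m

3.0×10⁻³ Pa/m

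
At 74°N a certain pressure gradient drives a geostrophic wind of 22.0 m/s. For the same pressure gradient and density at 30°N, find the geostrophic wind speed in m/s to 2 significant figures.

42 m/s

With the same pressure gradient and density, V_g ∝ 1/f ∝ 1/sin φ.
V₂ = V₁ · sin φ₁ / sin φ₂ = 22.0 × sin 74° / sin 30°
V₂ = 22.0 × 0.9613/0.5000 = 42 m/s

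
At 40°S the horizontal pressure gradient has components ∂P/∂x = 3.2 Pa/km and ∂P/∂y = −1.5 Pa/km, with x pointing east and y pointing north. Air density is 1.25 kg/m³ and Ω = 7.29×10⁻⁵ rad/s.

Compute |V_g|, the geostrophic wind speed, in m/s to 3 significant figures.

30.2 m/s

Coriolis parameter at 40°S:
f = 2Ω sin φ = 2 × 7.29×10⁻⁵ × sin 40° = 9.37×10⁻⁵ s⁻¹
In the Southern Hemisphere f is negative: f = −9.37×10⁻⁵ s⁻¹.
Component geostrophic relations (x east, y north):
u_g = −(1/(fρ)) ∂P/∂y,  v_g = (1/(fρ)) ∂P/∂x
u_g = −(−1.5×10⁻³)/(−9.37×10⁻⁵ × 1.25) = −12.8 m/s;  v_g = (3.2×10⁻³)/(−9.37×10⁻⁵ × 1.25) = −27.3 m/s
|V_g| = √(u_g² + v_g²) = 30.2 m/s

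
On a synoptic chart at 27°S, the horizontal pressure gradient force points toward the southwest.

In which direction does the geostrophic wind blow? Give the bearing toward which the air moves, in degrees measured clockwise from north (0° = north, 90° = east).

135°

The pressure-gradient force points toward the southwest (bearing 225°).
Geostrophic balance: in the Southern Hemisphere the Coriolis force deflects motion to the left, so the geostrophic wind blows 90° to the left of the pressure-gradient force (low pressure on the right).
Rotating 225° by 90° counterclockwise gives 135° — the wind blows toward the southeast.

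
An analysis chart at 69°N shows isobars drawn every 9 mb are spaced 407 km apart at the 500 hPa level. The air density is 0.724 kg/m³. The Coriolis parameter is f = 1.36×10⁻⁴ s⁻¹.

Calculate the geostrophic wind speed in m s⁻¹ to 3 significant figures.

Pressure gradient: |∂P/∂n| = 900 Pa / 407000 m = 2.21×10⁻³ Pa/m
Geostrophic balance (pressure-gradient force = Coriolis force):
V_g = (1/(fρ)) |∂P/∂n| = 2.21×10⁻³ / (1.36×10⁻⁴ × 0.724) = 22.5 m/s

22.5 m s⁻¹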